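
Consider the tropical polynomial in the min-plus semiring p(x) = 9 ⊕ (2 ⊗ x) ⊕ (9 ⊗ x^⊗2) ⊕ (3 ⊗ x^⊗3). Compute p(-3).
p(-3) = -6

A tropical monomial a ⊗ x^⊗i evaluates to a + i · x. Evaluating each term at x = -3:
  Term 0 contributes 9 + 0 · -3 = 9
  Term 1 contributes 2 + 1 · -3 = -1
  Term 2 contributes 9 + 2 · -3 = 3
  Term 3 contributes 3 + 3 · -3 = -6
p(-3) = ⊕ of these = min[9, -1, 3, -6] = -6.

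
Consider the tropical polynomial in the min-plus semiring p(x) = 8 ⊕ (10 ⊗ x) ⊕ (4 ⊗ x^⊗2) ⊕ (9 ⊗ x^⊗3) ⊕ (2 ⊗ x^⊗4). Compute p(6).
p(6) = 8

A tropical monomial a ⊗ x^⊗i evaluates to a + i · x. Evaluating each term at x = 6:
  Term 0 contributes 8 + 0 · 6 = 8
  Term 1 contributes 10 + 1 · 6 = 16
  Term 2 contributes 4 + 2 · 6 = 16
  Term 3 contributes 9 + 3 · 6 = 27
  Term 4 contributes 2 + 4 · 6 = 26
p(6) = ⊕ of these = min[8, 16, 16, 27, 26] = 8.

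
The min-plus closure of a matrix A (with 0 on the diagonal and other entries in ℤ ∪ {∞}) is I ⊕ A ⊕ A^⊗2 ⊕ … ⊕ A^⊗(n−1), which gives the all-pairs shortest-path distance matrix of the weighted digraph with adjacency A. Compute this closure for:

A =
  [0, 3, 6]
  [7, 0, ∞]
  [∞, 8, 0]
Closure =
  [0, 3, 6]
  [7, 0, 13]
  [15, 8, 0]

This is the Floyd-Warshall all-pairs shortest-path computation. For each intermediate vertex k = 0, 1, …, 2, update dist[i][j] ← min(dist[i][j], dist[i][k] + dist[k][j]). The final matrix gives, for each (i, j), the minimum total weight of any directed path from i to j (possibly empty when i = j).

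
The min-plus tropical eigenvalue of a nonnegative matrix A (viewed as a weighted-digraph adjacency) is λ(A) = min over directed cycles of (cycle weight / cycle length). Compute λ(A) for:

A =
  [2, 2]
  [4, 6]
λ(A) = 2

Enumerate directed cycles and compute their means (weight / length). Sample:
  cycle 0 → 0: weight = 2, length = 1, mean = 2/1 ≈ 2.000
  cycle 1 → 1: weight = 6, length = 1, mean = 6/1 ≈ 6.000
  cycle 0 → 1 → 0: weight = 6, length = 2, mean = 6/2 ≈ 3.000
  cycle 1 → 0 → 1: weight = 6, length = 2, mean = 6/2 ≈ 3.000
Minimum mean = 2.000, attained e.g. along the cycle 0 → 0 with weight 2 and length 1. So λ(A) = 2/1 = 2.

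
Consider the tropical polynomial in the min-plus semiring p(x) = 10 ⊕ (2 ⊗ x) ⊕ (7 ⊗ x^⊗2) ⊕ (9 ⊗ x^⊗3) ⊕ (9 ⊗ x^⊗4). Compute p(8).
p(8) = 10

A tropical monomial a ⊗ x^⊗i evaluates to a + i · x. Evaluating each term at x = 8:
  Term 0 contributes 10 + 0 · 8 = 10
  Term 1 contributes 2 + 1 · 8 = 10
  Term 2 contributes 7 + 2 · 8 = 23
  Term 3 contributes 9 + 3 · 8 = 33
  Term 4 contributes 9 + 4 · 8 = 41
p(8) = ⊕ of these = min[10, 10, 23, 33, 41] = 10.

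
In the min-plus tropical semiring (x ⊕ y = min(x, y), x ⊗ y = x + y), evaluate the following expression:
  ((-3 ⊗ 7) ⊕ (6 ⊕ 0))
((-3 ⊗ 7) ⊕ (6 ⊕ 0)) = 0

Expand innermost to outermost. Recall ⊕ takes the minimum of its arguments and ⊗ takes their sum. Working out the expression ((-3 ⊗ 7) ⊕ (6 ⊕ 0)) gives 0.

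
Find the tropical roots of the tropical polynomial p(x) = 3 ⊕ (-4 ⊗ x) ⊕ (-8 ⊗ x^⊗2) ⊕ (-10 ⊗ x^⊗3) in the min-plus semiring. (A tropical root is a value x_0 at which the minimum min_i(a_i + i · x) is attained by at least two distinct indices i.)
Roots: {2, 4, 7}

Each tropical root is a break point of the lower envelope of the lines y = a_i + i · x (there are 4 lines, with slopes 0, 1, ..., 3). Only the lines that attain the minimum somewhere contribute to roots; other lines are dominated. Here the surviving (envelope) indices are i = 3, i = 2, i = 1, i = 0.
Intersections between consecutive envelope lines give the roots: for adjacent envelope indices i < j the intersection is x = (a_i − a_j) / (j − i). Reading off the sorted break points: {2, 4, 7}.
Verification: at each break x_0, at least two indices attain the minimum of min_i(a_i + i · x_0).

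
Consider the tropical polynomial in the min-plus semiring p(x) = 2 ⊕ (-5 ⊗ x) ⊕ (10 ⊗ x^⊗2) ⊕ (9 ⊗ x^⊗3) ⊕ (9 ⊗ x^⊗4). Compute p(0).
p(0) = -5

A tropical monomial a ⊗ x^⊗i evaluates to a + i · x. Evaluating each term at x = 0:
  Term 0 contributes 2 + 0 · 0 = 2
  Term 1 contributes -5 + 1 · 0 = -5
  Term 2 contributes 10 + 2 · 0 = 10
  Term 3 contributes 9 + 3 · 0 = 9
  Term 4 contributes 9 + 4 · 0 = 9
p(0) = ⊕ of these = min[2, -5, 10, 9, 9] = -5.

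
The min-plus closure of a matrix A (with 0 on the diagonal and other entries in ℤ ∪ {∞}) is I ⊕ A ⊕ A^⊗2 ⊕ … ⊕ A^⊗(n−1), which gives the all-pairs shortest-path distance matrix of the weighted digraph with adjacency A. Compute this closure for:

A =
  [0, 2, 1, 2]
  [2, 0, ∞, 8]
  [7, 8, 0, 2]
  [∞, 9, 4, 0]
Closure =
  [0, 2, 1, 2]
  [2, 0, 3, 4]
  [7, 8, 0, 2]
  [11, 9, 4, 0]

This is the Floyd-Warshall all-pairs shortest-path computation. For each intermediate vertex k = 0, 1, …, 3, update dist[i][j] ← min(dist[i][j], dist[i][k] + dist[k][j]). The final matrix gives, for each (i, j), the minimum total weight of any directed path from i to j (possibly empty when i = j).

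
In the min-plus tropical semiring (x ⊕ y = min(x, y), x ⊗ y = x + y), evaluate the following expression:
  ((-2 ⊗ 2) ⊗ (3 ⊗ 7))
((-2 ⊗ 2) ⊗ (3 ⊗ 7)) = 10

Expand innermost to outermost. Recall ⊕ takes the minimum of its arguments and ⊗ takes their sum. Working out the expression ((-2 ⊗ 2) ⊗ (3 ⊗ 7)) gives 10.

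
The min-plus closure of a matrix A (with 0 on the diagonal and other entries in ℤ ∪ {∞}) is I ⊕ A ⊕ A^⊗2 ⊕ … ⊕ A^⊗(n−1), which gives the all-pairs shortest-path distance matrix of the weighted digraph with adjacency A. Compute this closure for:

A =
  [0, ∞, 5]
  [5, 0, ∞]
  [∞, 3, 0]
Closure =
  [0, 8, 5]
  [5, 0, 10]
  [8, 3, 0]

This is the Floyd-Warshall all-pairs shortest-path computation. For each intermediate vertex k = 0, 1, …, 2, update dist[i][j] ← min(dist[i][j], dist[i][k] + dist[k][j]). The final matrix gives, for each (i, j), the minimum total weight of any directed path from i to j (possibly empty when i = j).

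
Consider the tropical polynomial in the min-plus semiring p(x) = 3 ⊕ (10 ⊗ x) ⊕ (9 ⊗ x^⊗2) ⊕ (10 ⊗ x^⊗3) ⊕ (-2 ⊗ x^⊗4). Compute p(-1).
p(-1) = -6

A tropical monomial a ⊗ x^⊗i evaluates to a + i · x. Evaluating each term at x = -1:
  Term 0 contributes 3 + 0 · -1 = 3
  Term 1 contributes 10 + 1 · -1 = 9
  Term 2 contributes 9 + 2 · -1 = 7
  Term 3 contributes 10 + 3 · -1 = 7
  Term 4 contributes -2 + 4 · -1 = -6
p(-1) = ⊕ of these = min[3, 9, 7, 7, -6] = -6.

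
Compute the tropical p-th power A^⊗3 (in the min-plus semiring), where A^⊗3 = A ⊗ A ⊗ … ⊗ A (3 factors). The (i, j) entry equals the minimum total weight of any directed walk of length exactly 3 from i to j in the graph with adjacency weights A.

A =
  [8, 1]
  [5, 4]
A^⊗3 =
  [10, 7]
  [11, 10]

Each entry (A^⊗3)_ij equals the minimum over all length-3 walks i = v_0 → v_1 → … → v_3 = j of Σ_t A[v_t][v_{t+1}]. For example, for (i, j) = (0, 1) we minimise over 4 possible intermediate vertex sequences; the minimum is 7, attained along the walk 0 → 1 → 0 → 1.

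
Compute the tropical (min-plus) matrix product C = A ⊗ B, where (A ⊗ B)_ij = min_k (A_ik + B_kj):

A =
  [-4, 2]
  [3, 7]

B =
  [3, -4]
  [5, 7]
A ⊗ B =
  [-1, -8]
  [6, -1]

Apply the min-plus product entry-by-entry:
  C[0][0] = min over k of (A[0][0] + B[0][0] = -4 + 3 = -1, A[0][1] + B[1][0] = 2 + 5 = 7) = -1 (attained at k = 0)
  C[0][1] = min over k of (A[0][0] + B[0][1] = -4 + -4 = -8, A[0][1] + B[1][1] = 2 + 7 = 9) = -8 (attained at k = 0)
  C[1][0] = min over k of (A[1][0] + B[0][0] = 3 + 3 = 6, A[1][1] + B[1][0] = 7 + 5 = 12) = 6 (attained at k = 0)
  C[1][1] = min over k of (A[1][0] + B[0][1] = 3 + -4 = -1, A[1][1] + B[1][1] = 7 + 7 = 14) = -1 (attained at k = 0)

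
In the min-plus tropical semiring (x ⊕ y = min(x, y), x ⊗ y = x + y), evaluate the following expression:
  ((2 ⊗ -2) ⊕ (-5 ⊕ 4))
((2 ⊗ -2) ⊕ (-5 ⊕ 4)) = -5

Expand innermost to outermost. Recall ⊕ takes the minimum of its arguments and ⊗ takes their sum. Working out the expression ((2 ⊗ -2) ⊕ (-5 ⊕ 4)) gives -5.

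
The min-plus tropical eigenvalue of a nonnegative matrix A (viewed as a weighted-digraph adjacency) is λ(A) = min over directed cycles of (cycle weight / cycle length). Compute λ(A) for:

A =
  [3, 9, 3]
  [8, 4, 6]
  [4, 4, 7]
λ(A) = 3

Enumerate directed cycles and compute their means (weight / length). Sample:
  cycle 0 → 0: weight = 3, length = 1, mean = 3/1 ≈ 3.000
  cycle 1 → 1: weight = 4, length = 1, mean = 4/1 ≈ 4.000
  cycle 2 → 2: weight = 7, length = 1, mean = 7/1 ≈ 7.000
  cycle 0 → 1 → 0: weight = 17, length = 2, mean = 17/2 ≈ 8.500
  cycle 0 → 2 → 0: weight = 7, length = 2, mean = 7/2 ≈ 3.500
  cycle 1 → 0 → 1: weight = 17, length = 2, mean = 17/2 ≈ 8.500
Minimum mean = 3.000, attained e.g. along the cycle 0 → 0 with weight 3 and length 1. So λ(A) = 3/1 = 3.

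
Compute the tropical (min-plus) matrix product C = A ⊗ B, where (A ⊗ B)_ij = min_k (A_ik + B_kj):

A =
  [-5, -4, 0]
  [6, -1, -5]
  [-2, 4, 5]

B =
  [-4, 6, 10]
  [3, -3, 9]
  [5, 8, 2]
A ⊗ B =
  [-9, -7, 2]
  [0, -4, -3]
  [-6, 1, 7]

Apply the min-plus product entry-by-entry:
  C[0][0] = min over k of (A[0][0] + B[0][0] = -5 + -4 = -9, A[0][1] + B[1][0] = -4 + 3 = -1, A[0][2] + B[2][0] = 0 + 5 = 5) = -9 (attained at k = 0)
  C[0][1] = min over k of (A[0][0] + B[0][1] = -5 + 6 = 1, A[0][1] + B[1][1] = -4 + -3 = -7, A[0][2] + B[2][1] = 0 + 8 = 8) = -7 (attained at k = 1)
  C[0][2] = min over k of (A[0][0] + B[0][2] = -5 + 10 = 5, A[0][1] + B[1][2] = -4 + 9 = 5, A[0][2] + B[2][2] = 0 + 2 = 2) = 2 (attained at k = 2)
  C[1][0] = min over k of (A[1][0] + B[0][0] = 6 + -4 = 2, A[1][1] + B[1][0] = -1 + 3 = 2, A[1][2] + B[2][0] = -5 + 5 = 0) = 0 (attained at k = 2)
  C[1][1] = min over k of (A[1][0] + B[0][1] = 6 + 6 = 12, A[1][1] + B[1][1] = -1 + -3 = -4, A[1][2] + B[2][1] = -5 + 8 = 3) = -4 (attained at k = 1)
  C[1][2] = min over k of (A[1][0] + B[0][2] = 6 + 10 = 16, A[1][1] + B[1][2] = -1 + 9 = 8, A[1][2] + B[2][2] = -5 + 2 = -3) = -3 (attained at k = 2)
  C[2][0] = min over k of (A[2][0] + B[0][0] = -2 + -4 = -6, A[2][1] + B[1][0] = 4 + 3 = 7, A[2][2] + B[2][0] = 5 + 5 = 10) = -6 (attained at k = 0)
  C[2][1] = min over k of (A[2][0] + B[0][1] = -2 + 6 = 4, A[2][1] + B[1][1] = 4 + -3 = 1, A[2][2] + B[2][1] = 5 + 8 = 13) = 1 (attained at k = 1)
  C[2][2] = min over k of (A[2][0] + B[0][2] = -2 + 10 = 8, A[2][1] + B[1][2] = 4 + 9 = 13, A[2][2] + B[2][2] = 5 + 2 = 7) = 7 (attained at k = 2)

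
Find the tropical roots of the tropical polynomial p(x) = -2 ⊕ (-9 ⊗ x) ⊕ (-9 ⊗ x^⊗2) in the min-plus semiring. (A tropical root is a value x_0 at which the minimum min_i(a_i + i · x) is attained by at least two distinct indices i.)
Roots: {0, 7}

Each tropical root is a break point of the lower envelope of the lines y = a_i + i · x (there are 3 lines, with slopes 0, 1, ..., 2). Only the lines that attain the minimum somewhere contribute to roots; other lines are dominated. Here the surviving (envelope) indices are i = 2, i = 1, i = 0.
Intersections between consecutive envelope lines give the roots: for adjacent envelope indices i < j the intersection is x = (a_i − a_j) / (j − i). Reading off the sorted break points: {0, 7}.
Verification: at each break x_0, at least two indices attain the minimum of min_i(a_i + i · x_0).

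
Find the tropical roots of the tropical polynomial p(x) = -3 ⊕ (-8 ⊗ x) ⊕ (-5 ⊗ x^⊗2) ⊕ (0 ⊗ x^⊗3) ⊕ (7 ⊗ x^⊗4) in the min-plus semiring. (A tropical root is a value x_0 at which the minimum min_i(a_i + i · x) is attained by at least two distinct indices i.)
Roots: {-7, -5, -3, 5}

Each tropical root is a break point of the lower envelope of the lines y = a_i + i · x (there are 5 lines, with slopes 0, 1, ..., 4). Only the lines that attain the minimum somewhere contribute to roots; other lines are dominated. Here the surviving (envelope) indices are i = 4, i = 3, i = 2, i = 1, i = 0.
Intersections between consecutive envelope lines give the roots: for adjacent envelope indices i < j the intersection is x = (a_i − a_j) / (j − i). Reading off the sorted break points: {-7, -5, -3, 5}.
Verification: at each break x_0, at least two indices attain the minimum of min_i(a_i + i · x_0).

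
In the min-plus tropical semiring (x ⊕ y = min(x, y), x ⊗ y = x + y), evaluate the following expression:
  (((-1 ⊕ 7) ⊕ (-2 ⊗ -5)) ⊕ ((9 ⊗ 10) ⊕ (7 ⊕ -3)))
(((-1 ⊕ 7) ⊕ (-2 ⊗ -5)) ⊕ ((9 ⊗ 10) ⊕ (7 ⊕ -3))) = -7

Expand innermost to outermost. Recall ⊕ takes the minimum of its arguments and ⊗ takes their sum. Working out the expression (((-1 ⊕ 7) ⊕ (-2 ⊗ -5)) ⊕ ((9 ⊗ 10) ⊕ (7 ⊕ -3))) gives -7.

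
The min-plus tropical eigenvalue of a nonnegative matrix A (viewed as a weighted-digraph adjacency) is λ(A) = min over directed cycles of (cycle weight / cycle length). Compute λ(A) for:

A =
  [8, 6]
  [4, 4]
λ(A) = 4

Enumerate directed cycles and compute their means (weight / length). Sample:
  cycle 0 → 0: weight = 8, length = 1, mean = 8/1 ≈ 8.000
  cycle 1 → 1: weight = 4, length = 1, mean = 4/1 ≈ 4.000
  cycle 0 → 1 → 0: weight = 10, length = 2, mean = 10/2 ≈ 5.000
  cycle 1 → 0 → 1: weight = 10, length = 2, mean = 10/2 ≈ 5.000
Minimum mean = 4.000, attained e.g. along the cycle 1 → 1 with weight 4 and length 1. So λ(A) = 4/1 = 4.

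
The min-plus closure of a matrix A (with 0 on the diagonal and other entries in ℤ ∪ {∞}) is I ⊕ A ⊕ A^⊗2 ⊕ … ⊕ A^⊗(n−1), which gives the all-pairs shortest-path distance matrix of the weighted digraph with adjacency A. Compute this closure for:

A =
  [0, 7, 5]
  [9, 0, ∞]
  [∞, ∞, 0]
Closure =
  [0, 7, 5]
  [9, 0, 14]
  [∞, ∞, 0]

This is the Floyd-Warshall all-pairs shortest-path computation. For each intermediate vertex k = 0, 1, …, 2, update dist[i][j] ← min(dist[i][j], dist[i][k] + dist[k][j]). The final matrix gives, for each (i, j), the minimum total weight of any directed path from i to j (possibly empty when i = j).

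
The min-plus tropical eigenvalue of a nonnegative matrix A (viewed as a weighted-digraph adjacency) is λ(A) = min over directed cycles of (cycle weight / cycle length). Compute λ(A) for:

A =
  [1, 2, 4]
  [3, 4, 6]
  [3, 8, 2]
λ(A) = 1

Enumerate directed cycles and compute their means (weight / length). Sample:
  cycle 0 → 0: weight = 1, length = 1, mean = 1/1 ≈ 1.000
  cycle 1 → 1: weight = 4, length = 1, mean = 4/1 ≈ 4.000
  cycle 2 → 2: weight = 2, length = 1, mean = 2/1 ≈ 2.000
  cycle 0 → 1 → 0: weight = 5, length = 2, mean = 5/2 ≈ 2.500
  cycle 0 → 2 → 0: weight = 7, length = 2, mean = 7/2 ≈ 3.500
  cycle 1 → 0 → 1: weight = 5, length = 2, mean = 5/2 ≈ 2.500
Minimum mean = 1.000, attained e.g. along the cycle 0 → 0 with weight 1 and length 1. So λ(A) = 1/1 = 1.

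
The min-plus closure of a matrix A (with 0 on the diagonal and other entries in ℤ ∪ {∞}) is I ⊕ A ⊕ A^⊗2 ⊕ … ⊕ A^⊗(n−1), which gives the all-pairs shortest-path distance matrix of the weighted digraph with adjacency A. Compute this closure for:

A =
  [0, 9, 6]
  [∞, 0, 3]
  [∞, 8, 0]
Closure =
  [0, 9, 6]
  [∞, 0, 3]
  [∞, 8, 0]

This is the Floyd-Warshall all-pairs shortest-path computation. For each intermediate vertex k = 0, 1, …, 2, update dist[i][j] ← min(dist[i][j], dist[i][k] + dist[k][j]). The final matrix gives, for each (i, j), the minimum total weight of any directed path from i to j (possibly empty when i = j).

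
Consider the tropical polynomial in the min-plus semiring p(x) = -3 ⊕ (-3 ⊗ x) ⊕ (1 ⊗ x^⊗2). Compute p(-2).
p(-2) = -5

A tropical monomial a ⊗ x^⊗i evaluates to a + i · x. Evaluating each term at x = -2:
  Term 0 contributes -3 + 0 · -2 = -3
  Term 1 contributes -3 + 1 · -2 = -5
  Term 2 contributes 1 + 2 · -2 = -3
p(-2) = ⊕ of these = min[-3, -5, -3] = -5.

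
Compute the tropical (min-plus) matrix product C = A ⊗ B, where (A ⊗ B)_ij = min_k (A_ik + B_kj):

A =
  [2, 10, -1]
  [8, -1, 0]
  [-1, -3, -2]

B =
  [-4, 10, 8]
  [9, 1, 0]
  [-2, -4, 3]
A ⊗ B =
  [-3, -5, 2]
  [-2, -4, -1]
  [-5, -6, -3]

Apply the min-plus product entry-by-entry:
  C[0][0] = min over k of (A[0][0] + B[0][0] = 2 + -4 = -2, A[0][1] + B[1][0] = 10 + 9 = 19, A[0][2] + B[2][0] = -1 + -2 = -3) = -3 (attained at k = 2)
  C[0][1] = min over k of (A[0][0] + B[0][1] = 2 + 10 = 12, A[0][1] + B[1][1] = 10 + 1 = 11, A[0][2] + B[2][1] = -1 + -4 = -5) = -5 (attained at k = 2)
  C[0][2] = min over k of (A[0][0] + B[0][2] = 2 + 8 = 10, A[0][1] + B[1][2] = 10 + 0 = 10, A[0][2] + B[2][2] = -1 + 3 = 2) = 2 (attained at k = 2)
  C[1][0] = min over k of (A[1][0] + B[0][0] = 8 + -4 = 4, A[1][1] + B[1][0] = -1 + 9 = 8, A[1][2] + B[2][0] = 0 + -2 = -2) = -2 (attained at k = 2)
  C[1][1] = min over k of (A[1][0] + B[0][1] = 8 + 10 = 18, A[1][1] + B[1][1] = -1 + 1 = 0, A[1][2] + B[2][1] = 0 + -4 = -4) = -4 (attained at k = 2)
  C[1][2] = min over k of (A[1][0] + B[0][2] = 8 + 8 = 16, A[1][1] + B[1][2] = -1 + 0 = -1, A[1][2] + B[2][2] = 0 + 3 = 3) = -1 (attained at k = 1)
  C[2][0] = min over k of (A[2][0] + B[0][0] = -1 + -4 = -5, A[2][1] + B[1][0] = -3 + 9 = 6, A[2][2] + B[2][0] = -2 + -2 = -4) = -5 (attained at k = 0)
  C[2][1] = min over k of (A[2][0] + B[0][1] = -1 + 10 = 9, A[2][1] + B[1][1] = -3 + 1 = -2, A[2][2] + B[2][1] = -2 + -4 = -6) = -6 (attained at k = 2)
  C[2][2] = min over k of (A[2][0] + B[0][2] = -1 + 8 = 7, A[2][1] + B[1][2] = -3 + 0 = -3, A[2][2] + B[2][2] = -2 + 3 = 1) = -3 (attained at k = 1)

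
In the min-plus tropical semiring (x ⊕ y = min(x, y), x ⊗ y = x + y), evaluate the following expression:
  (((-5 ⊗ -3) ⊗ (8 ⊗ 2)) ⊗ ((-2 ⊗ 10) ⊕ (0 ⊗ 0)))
(((-5 ⊗ -3) ⊗ (8 ⊗ 2)) ⊗ ((-2 ⊗ 10) ⊕ (0 ⊗ 0))) = 2

Expand innermost to outermost. Recall ⊕ takes the minimum of its arguments and ⊗ takes their sum. Working out the expression (((-5 ⊗ -3) ⊗ (8 ⊗ 2)) ⊗ ((-2 ⊗ 10) ⊕ (0 ⊗ 0))) gives 2.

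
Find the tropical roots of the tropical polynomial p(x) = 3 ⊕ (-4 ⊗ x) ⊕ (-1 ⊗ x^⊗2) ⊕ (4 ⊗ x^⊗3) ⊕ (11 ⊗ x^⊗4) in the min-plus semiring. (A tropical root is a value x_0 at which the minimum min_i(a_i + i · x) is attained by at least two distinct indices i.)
Roots: {-7, -5, -3, 7}

Each tropical root is a break point of the lower envelope of the lines y = a_i + i · x (there are 5 lines, with slopes 0, 1, ..., 4). Only the lines that attain the minimum somewhere contribute to roots; other lines are dominated. Here the surviving (envelope) indices are i = 4, i = 3, i = 2, i = 1, i = 0.
Intersections between consecutive envelope lines give the roots: for adjacent envelope indices i < j the intersection is x = (a_i − a_j) / (j − i). Reading off the sorted break points: {-7, -5, -3, 7}.
Verification: at each break x_0, at least two indices attain the minimum of min_i(a_i + i · x_0).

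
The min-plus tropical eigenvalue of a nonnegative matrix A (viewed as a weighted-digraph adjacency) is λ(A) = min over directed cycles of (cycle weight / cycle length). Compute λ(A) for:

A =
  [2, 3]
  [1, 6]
λ(A) = 2

Enumerate directed cycles and compute their means (weight / length). Sample:
  cycle 0 → 0: weight = 2, length = 1, mean = 2/1 ≈ 2.000
  cycle 1 → 1: weight = 6, length = 1, mean = 6/1 ≈ 6.000
  cycle 0 → 1 → 0: weight = 4, length = 2, mean = 4/2 ≈ 2.000
  cycle 1 → 0 → 1: weight = 4, length = 2, mean = 4/2 ≈ 2.000
Minimum mean = 2.000, attained e.g. along the cycle 0 → 0 with weight 2 and length 1. So λ(A) = 2/1 = 2.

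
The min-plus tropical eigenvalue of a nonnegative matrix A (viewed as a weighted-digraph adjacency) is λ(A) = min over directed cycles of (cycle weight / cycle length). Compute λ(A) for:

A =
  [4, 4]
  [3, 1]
λ(A) = 1

Enumerate directed cycles and compute their means (weight / length). Sample:
  cycle 0 → 0: weight = 4, length = 1, mean = 4/1 ≈ 4.000
  cycle 1 → 1: weight = 1, length = 1, mean = 1/1 ≈ 1.000
  cycle 0 → 1 → 0: weight = 7, length = 2, mean = 7/2 ≈ 3.500
  cycle 1 → 0 → 1: weight = 7, length = 2, mean = 7/2 ≈ 3.500
Minimum mean = 1.000, attained e.g. along the cycle 1 → 1 with weight 1 and length 1. So λ(A) = 1/1 = 1.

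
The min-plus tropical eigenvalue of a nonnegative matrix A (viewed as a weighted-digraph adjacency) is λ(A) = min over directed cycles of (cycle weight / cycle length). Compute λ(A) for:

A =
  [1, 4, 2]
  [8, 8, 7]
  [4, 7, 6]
λ(A) = 1

Enumerate directed cycles and compute their means (weight / length). Sample:
  cycle 0 → 0: weight = 1, length = 1, mean = 1/1 ≈ 1.000
  cycle 1 → 1: weight = 8, length = 1, mean = 8/1 ≈ 8.000
  cycle 2 → 2: weight = 6, length = 1, mean = 6/1 ≈ 6.000
  cycle 0 → 1 → 0: weight = 12, length = 2, mean = 12/2 ≈ 6.000
  cycle 0 → 2 → 0: weight = 6, length = 2, mean = 6/2 ≈ 3.000
  cycle 1 → 0 → 1: weight = 12, length = 2, mean = 12/2 ≈ 6.000
Minimum mean = 1.000, attained e.g. along the cycle 0 → 0 with weight 1 and length 1. So λ(A) = 1/1 = 1.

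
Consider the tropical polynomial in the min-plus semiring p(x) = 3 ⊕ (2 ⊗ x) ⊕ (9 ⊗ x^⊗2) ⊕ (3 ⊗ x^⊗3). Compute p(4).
p(4) = 3

A tropical monomial a ⊗ x^⊗i evaluates to a + i · x. Evaluating each term at x = 4:
  Term 0 contributes 3 + 0 · 4 = 3
  Term 1 contributes 2 + 1 · 4 = 6
  Term 2 contributes 9 + 2 · 4 = 17
  Term 3 contributes 3 + 3 · 4 = 15
p(4) = ⊕ of these = min[3, 6, 17, 15] = 3.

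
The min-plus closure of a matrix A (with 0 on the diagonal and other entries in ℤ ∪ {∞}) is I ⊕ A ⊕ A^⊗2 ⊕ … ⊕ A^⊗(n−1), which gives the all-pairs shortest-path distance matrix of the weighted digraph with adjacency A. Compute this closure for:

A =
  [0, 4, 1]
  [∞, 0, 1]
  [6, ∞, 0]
Closure =
  [0, 4, 1]
  [7, 0, 1]
  [6, 10, 0]

This is the Floyd-Warshall all-pairs shortest-path computation. For each intermediate vertex k = 0, 1, …, 2, update dist[i][j] ← min(dist[i][j], dist[i][k] + dist[k][j]). The final matrix gives, for each (i, j), the minimum total weight of any directed path from i to j (possibly empty when i = j).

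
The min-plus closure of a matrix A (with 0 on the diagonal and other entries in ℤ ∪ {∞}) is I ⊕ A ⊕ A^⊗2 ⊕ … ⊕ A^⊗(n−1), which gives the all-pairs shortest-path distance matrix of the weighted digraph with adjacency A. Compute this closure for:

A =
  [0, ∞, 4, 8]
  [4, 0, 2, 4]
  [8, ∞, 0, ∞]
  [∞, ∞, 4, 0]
Closure =
  [0, ∞, 4, 8]
  [4, 0, 2, 4]
  [8, ∞, 0, 16]
  [12, ∞, 4, 0]

This is the Floyd-Warshall all-pairs shortest-path computation. For each intermediate vertex k = 0, 1, …, 3, update dist[i][j] ← min(dist[i][j], dist[i][k] + dist[k][j]). The final matrix gives, for each (i, j), the minimum total weight of any directed path from i to j (possibly empty when i = j).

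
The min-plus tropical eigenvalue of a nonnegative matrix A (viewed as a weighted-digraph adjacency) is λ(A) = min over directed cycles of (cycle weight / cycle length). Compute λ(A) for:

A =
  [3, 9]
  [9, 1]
λ(A) = 1

Enumerate directed cycles and compute their means (weight / length). Sample:
  cycle 0 → 0: weight = 3, length = 1, mean = 3/1 ≈ 3.000
  cycle 1 → 1: weight = 1, length = 1, mean = 1/1 ≈ 1.000
  cycle 0 → 1 → 0: weight = 18, length = 2, mean = 18/2 ≈ 9.000
  cycle 1 → 0 → 1: weight = 18, length = 2, mean = 18/2 ≈ 9.000
Minimum mean = 1.000, attained e.g. along the cycle 1 → 1 with weight 1 and length 1. So λ(A) = 1/1 = 1.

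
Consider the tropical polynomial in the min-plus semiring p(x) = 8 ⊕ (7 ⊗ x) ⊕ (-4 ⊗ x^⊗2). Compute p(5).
p(5) = 6

A tropical monomial a ⊗ x^⊗i evaluates to a + i · x. Evaluating each term at x = 5:
  Term 0 contributes 8 + 0 · 5 = 8
  Term 1 contributes 7 + 1 · 5 = 12
  Term 2 contributes -4 + 2 · 5 = 6
p(5) = ⊕ of these = min[8, 12, 6] = 6.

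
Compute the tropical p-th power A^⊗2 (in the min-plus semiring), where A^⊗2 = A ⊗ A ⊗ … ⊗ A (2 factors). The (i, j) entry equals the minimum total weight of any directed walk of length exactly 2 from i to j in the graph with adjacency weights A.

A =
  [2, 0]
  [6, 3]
A^⊗2 =
  [4, 2]
  [8, 6]

Each entry (A^⊗2)_ij equals the minimum over all length-2 walks i = v_0 → v_1 → … → v_2 = j of Σ_t A[v_t][v_{t+1}]. For example, for (i, j) = (0, 1) we minimise over 2 possible intermediate vertex sequences; the minimum is 2, attained along the walk 0 → 0 → 1.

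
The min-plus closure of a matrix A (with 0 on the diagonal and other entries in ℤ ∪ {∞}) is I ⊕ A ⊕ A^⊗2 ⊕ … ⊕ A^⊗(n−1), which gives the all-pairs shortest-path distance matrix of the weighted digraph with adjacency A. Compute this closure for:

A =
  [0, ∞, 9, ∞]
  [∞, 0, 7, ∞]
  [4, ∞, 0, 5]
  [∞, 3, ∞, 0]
Closure =
  [0, 17, 9, 14]
  [11, 0, 7, 12]
  [4, 8, 0, 5]
  [14, 3, 10, 0]

This is the Floyd-Warshall all-pairs shortest-path computation. For each intermediate vertex k = 0, 1, …, 3, update dist[i][j] ← min(dist[i][j], dist[i][k] + dist[k][j]). The final matrix gives, for each (i, j), the minimum total weight of any directed path from i to j (possibly empty when i = j).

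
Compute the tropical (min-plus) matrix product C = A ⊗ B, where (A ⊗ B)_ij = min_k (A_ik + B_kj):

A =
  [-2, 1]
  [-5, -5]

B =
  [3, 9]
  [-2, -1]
A ⊗ B =
  [-1, 0]
  [-7, -6]

Apply the min-plus product entry-by-entry:
  C[0][0] = min over k of (A[0][0] + B[0][0] = -2 + 3 = 1, A[0][1] + B[1][0] = 1 + -2 = -1) = -1 (attained at k = 1)
  C[0][1] = min over k of (A[0][0] + B[0][1] = -2 + 9 = 7, A[0][1] + B[1][1] = 1 + -1 = 0) = 0 (attained at k = 1)
  C[1][0] = min over k of (A[1][0] + B[0][0] = -5 + 3 = -2, A[1][1] + B[1][0] = -5 + -2 = -7) = -7 (attained at k = 1)
  C[1][1] = min over k of (A[1][0] + B[0][1] = -5 + 9 = 4, A[1][1] + B[1][1] = -5 + -1 = -6) = -6 (attained at k = 1)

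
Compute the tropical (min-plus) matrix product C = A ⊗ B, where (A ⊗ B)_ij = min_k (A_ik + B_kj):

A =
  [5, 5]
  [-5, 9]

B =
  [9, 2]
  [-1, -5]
A ⊗ B =
  [4, 0]
  [4, -3]

Apply the min-plus product entry-by-entry:
  C[0][0] = min over k of (A[0][0] + B[0][0] = 5 + 9 = 14, A[0][1] + B[1][0] = 5 + -1 = 4) = 4 (attained at k = 1)
  C[0][1] = min over k of (A[0][0] + B[0][1] = 5 + 2 = 7, A[0][1] + B[1][1] = 5 + -5 = 0) = 0 (attained at k = 1)
  C[1][0] = min over k of (A[1][0] + B[0][0] = -5 + 9 = 4, A[1][1] + B[1][0] = 9 + -1 = 8) = 4 (attained at k = 0)
  C[1][1] = min over k of (A[1][0] + B[0][1] = -5 + 2 = -3, A[1][1] + B[1][1] = 9 + -5 = 4) = -3 (attained at k = 0)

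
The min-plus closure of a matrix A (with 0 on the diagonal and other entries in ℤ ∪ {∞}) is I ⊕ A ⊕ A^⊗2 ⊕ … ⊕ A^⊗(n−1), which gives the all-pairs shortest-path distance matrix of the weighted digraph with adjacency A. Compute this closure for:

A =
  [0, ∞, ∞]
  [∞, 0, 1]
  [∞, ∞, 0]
Closure =
  [0, ∞, ∞]
  [∞, 0, 1]
  [∞, ∞, 0]

This is the Floyd-Warshall all-pairs shortest-path computation. For each intermediate vertex k = 0, 1, …, 2, update dist[i][j] ← min(dist[i][j], dist[i][k] + dist[k][j]). The final matrix gives, for each (i, j), the minimum total weight of any directed path from i to j (possibly empty when i = j).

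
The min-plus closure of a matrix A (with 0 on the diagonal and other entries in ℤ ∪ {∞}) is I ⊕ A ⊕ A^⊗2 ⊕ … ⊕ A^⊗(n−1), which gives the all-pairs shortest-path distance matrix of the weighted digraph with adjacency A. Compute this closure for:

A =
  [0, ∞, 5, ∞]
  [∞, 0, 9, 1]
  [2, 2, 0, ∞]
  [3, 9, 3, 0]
Closure =
  [0, 7, 5, 8]
  [4, 0, 4, 1]
  [2, 2, 0, 3]
  [3, 5, 3, 0]

This is the Floyd-Warshall all-pairs shortest-path computation. For each intermediate vertex k = 0, 1, …, 3, update dist[i][j] ← min(dist[i][j], dist[i][k] + dist[k][j]). The final matrix gives, for each (i, j), the minimum total weight of any directed path from i to j (possibly empty when i = j).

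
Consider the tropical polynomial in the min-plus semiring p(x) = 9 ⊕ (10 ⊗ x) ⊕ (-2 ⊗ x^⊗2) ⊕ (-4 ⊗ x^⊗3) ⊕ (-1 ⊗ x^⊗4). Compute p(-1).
p(-1) = -7

A tropical monomial a ⊗ x^⊗i evaluates to a + i · x. Evaluating each term at x = -1:
  Term 0 contributes 9 + 0 · -1 = 9
  Term 1 contributes 10 + 1 · -1 = 9
  Term 2 contributes -2 + 2 · -1 = -4
  Term 3 contributes -4 + 3 · -1 = -7
  Term 4 contributes -1 + 4 · -1 = -5
p(-1) = ⊕ of these = min[9, 9, -4, -7, -5] = -7.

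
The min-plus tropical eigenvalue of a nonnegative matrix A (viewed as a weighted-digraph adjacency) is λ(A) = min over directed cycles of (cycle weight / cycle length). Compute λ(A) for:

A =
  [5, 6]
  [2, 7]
λ(A) = 4

Enumerate directed cycles and compute their means (weight / length). Sample:
  cycle 0 → 0: weight = 5, length = 1, mean = 5/1 ≈ 5.000
  cycle 1 → 1: weight = 7, length = 1, mean = 7/1 ≈ 7.000
  cycle 0 → 1 → 0: weight = 8, length = 2, mean = 8/2 ≈ 4.000
  cycle 1 → 0 → 1: weight = 8, length = 2, mean = 8/2 ≈ 4.000
Minimum mean = 4.000, attained e.g. along the cycle 0 → 1 → 0 with weight 8 and length 2. So λ(A) = 8/2 = 4.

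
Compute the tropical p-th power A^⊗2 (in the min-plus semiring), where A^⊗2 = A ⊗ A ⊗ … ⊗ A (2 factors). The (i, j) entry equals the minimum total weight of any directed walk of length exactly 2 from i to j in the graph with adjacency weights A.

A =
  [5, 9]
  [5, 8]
A^⊗2 =
  [10, 14]
  [10, 14]

Each entry (A^⊗2)_ij equals the minimum over all length-2 walks i = v_0 → v_1 → … → v_2 = j of Σ_t A[v_t][v_{t+1}]. For example, for (i, j) = (0, 1) we minimise over 2 possible intermediate vertex sequences; the minimum is 14, attained along the walk 0 → 0 → 1.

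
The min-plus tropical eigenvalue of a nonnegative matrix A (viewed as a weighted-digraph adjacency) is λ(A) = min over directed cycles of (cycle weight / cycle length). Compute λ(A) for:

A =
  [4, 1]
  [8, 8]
λ(A) = 4

Enumerate directed cycles and compute their means (weight / length). Sample:
  cycle 0 → 0: weight = 4, length = 1, mean = 4/1 ≈ 4.000
  cycle 1 → 1: weight = 8, length = 1, mean = 8/1 ≈ 8.000
  cycle 0 → 1 → 0: weight = 9, length = 2, mean = 9/2 ≈ 4.500
  cycle 1 → 0 → 1: weight = 9, length = 2, mean = 9/2 ≈ 4.500
Minimum mean = 4.000, attained e.g. along the cycle 0 → 0 with weight 4 and length 1. So λ(A) = 4/1 = 4.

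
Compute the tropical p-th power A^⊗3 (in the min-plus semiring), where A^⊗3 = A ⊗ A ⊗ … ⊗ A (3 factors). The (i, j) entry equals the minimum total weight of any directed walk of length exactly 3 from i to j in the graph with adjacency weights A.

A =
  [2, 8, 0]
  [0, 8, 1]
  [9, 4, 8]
A^⊗3 =
  [4, 6, 4]
  [4, 4, 2]
  [6, 9, 4]

Each entry (A^⊗3)_ij equals the minimum over all length-3 walks i = v_0 → v_1 → … → v_3 = j of Σ_t A[v_t][v_{t+1}]. For example, for (i, j) = (0, 2) we minimise over 9 possible intermediate vertex sequences; the minimum is 4, attained along the walk 0 → 0 → 0 → 2.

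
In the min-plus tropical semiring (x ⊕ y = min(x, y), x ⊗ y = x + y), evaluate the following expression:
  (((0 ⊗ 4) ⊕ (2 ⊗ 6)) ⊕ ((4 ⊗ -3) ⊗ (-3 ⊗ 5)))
(((0 ⊗ 4) ⊕ (2 ⊗ 6)) ⊕ ((4 ⊗ -3) ⊗ (-3 ⊗ 5))) = 3

Expand innermost to outermost. Recall ⊕ takes the minimum of its arguments and ⊗ takes their sum. Working out the expression (((0 ⊗ 4) ⊕ (2 ⊗ 6)) ⊕ ((4 ⊗ -3) ⊗ (-3 ⊗ 5))) gives 3.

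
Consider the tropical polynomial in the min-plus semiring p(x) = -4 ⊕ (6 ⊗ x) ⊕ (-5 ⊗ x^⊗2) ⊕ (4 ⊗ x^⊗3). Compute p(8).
p(8) = -4

A tropical monomial a ⊗ x^⊗i evaluates to a + i · x. Evaluating each term at x = 8:
  Term 0 contributes -4 + 0 · 8 = -4
  Term 1 contributes 6 + 1 · 8 = 14
  Term 2 contributes -5 + 2 · 8 = 11
  Term 3 contributes 4 + 3 · 8 = 28
p(8) = ⊕ of these = min[-4, 14, 11, 28] = -4.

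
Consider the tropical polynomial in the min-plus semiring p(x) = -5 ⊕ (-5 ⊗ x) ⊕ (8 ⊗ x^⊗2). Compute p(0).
p(0) = -5

A tropical monomial a ⊗ x^⊗i evaluates to a + i · x. Evaluating each term at x = 0:
  Term 0 contributes -5 + 0 · 0 = -5
  Term 1 contributes -5 + 1 · 0 = -5
  Term 2 contributes 8 + 2 · 0 = 8
p(0) = ⊕ of these = min[-5, -5, 8] = -5.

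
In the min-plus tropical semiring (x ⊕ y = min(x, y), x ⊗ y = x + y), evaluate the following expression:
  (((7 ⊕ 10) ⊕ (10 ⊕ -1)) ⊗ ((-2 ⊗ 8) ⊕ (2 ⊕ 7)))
(((7 ⊕ 10) ⊕ (10 ⊕ -1)) ⊗ ((-2 ⊗ 8) ⊕ (2 ⊕ 7))) = 1

Expand innermost to outermost. Recall ⊕ takes the minimum of its arguments and ⊗ takes their sum. Working out the expression (((7 ⊕ 10) ⊕ (10 ⊕ -1)) ⊗ ((-2 ⊗ 8) ⊕ (2 ⊕ 7))) gives 1.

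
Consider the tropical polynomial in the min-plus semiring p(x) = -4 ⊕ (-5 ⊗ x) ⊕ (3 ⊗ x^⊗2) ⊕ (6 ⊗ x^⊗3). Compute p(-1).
p(-1) = -6

A tropical monomial a ⊗ x^⊗i evaluates to a + i · x. Evaluating each term at x = -1:
  Term 0 contributes -4 + 0 · -1 = -4
  Term 1 contributes -5 + 1 · -1 = -6
  Term 2 contributes 3 + 2 · -1 = 1
  Term 3 contributes 6 + 3 · -1 = 3
p(-1) = ⊕ of these = min[-4, -6, 1, 3] = -6.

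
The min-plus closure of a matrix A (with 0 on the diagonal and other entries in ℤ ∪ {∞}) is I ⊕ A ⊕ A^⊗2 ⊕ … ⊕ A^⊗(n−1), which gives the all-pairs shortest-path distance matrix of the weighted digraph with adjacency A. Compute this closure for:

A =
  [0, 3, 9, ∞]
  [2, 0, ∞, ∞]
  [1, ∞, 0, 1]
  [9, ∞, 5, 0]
Closure =
  [0, 3, 9, 10]
  [2, 0, 11, 12]
  [1, 4, 0, 1]
  [6, 9, 5, 0]

This is the Floyd-Warshall all-pairs shortest-path computation. For each intermediate vertex k = 0, 1, …, 3, update dist[i][j] ← min(dist[i][j], dist[i][k] + dist[k][j]). The final matrix gives, for each (i, j), the minimum total weight of any directed path from i to j (possibly empty when i = j).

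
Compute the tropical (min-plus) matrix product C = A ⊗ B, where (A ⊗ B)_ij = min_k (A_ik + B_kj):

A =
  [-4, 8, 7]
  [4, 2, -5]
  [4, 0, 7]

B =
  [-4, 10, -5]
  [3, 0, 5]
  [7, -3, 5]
A ⊗ B =
  [-8, 4, -9]
  [0, -8, -1]
  [0, 0, -1]

Apply the min-plus product entry-by-entry:
  C[0][0] = min over k of (A[0][0] + B[0][0] = -4 + -4 = -8, A[0][1] + B[1][0] = 8 + 3 = 11, A[0][2] + B[2][0] = 7 + 7 = 14) = -8 (attained at k = 0)
  C[0][1] = min over k of (A[0][0] + B[0][1] = -4 + 10 = 6, A[0][1] + B[1][1] = 8 + 0 = 8, A[0][2] + B[2][1] = 7 + -3 = 4) = 4 (attained at k = 2)
  C[0][2] = min over k of (A[0][0] + B[0][2] = -4 + -5 = -9, A[0][1] + B[1][2] = 8 + 5 = 13, A[0][2] + B[2][2] = 7 + 5 = 12) = -9 (attained at k = 0)
  C[1][0] = min over k of (A[1][0] + B[0][0] = 4 + -4 = 0, A[1][1] + B[1][0] = 2 + 3 = 5, A[1][2] + B[2][0] = -5 + 7 = 2) = 0 (attained at k = 0)
  C[1][1] = min over k of (A[1][0] + B[0][1] = 4 + 10 = 14, A[1][1] + B[1][1] = 2 + 0 = 2, A[1][2] + B[2][1] = -5 + -3 = -8) = -8 (attained at k = 2)
  C[1][2] = min over k of (A[1][0] + B[0][2] = 4 + -5 = -1, A[1][1] + B[1][2] = 2 + 5 = 7, A[1][2] + B[2][2] = -5 + 5 = 0) = -1 (attained at k = 0)
  C[2][0] = min over k of (A[2][0] + B[0][0] = 4 + -4 = 0, A[2][1] + B[1][0] = 0 + 3 = 3, A[2][2] + B[2][0] = 7 + 7 = 14) = 0 (attained at k = 0)
  C[2][1] = min over k of (A[2][0] + B[0][1] = 4 + 10 = 14, A[2][1] + B[1][1] = 0 + 0 = 0, A[2][2] + B[2][1] = 7 + -3 = 4) = 0 (attained at k = 1)
  C[2][2] = min over k of (A[2][0] + B[0][2] = 4 + -5 = -1, A[2][1] + B[1][2] = 0 + 5 = 5, A[2][2] + B[2][2] = 7 + 5 = 12) = -1 (attained at k = 0)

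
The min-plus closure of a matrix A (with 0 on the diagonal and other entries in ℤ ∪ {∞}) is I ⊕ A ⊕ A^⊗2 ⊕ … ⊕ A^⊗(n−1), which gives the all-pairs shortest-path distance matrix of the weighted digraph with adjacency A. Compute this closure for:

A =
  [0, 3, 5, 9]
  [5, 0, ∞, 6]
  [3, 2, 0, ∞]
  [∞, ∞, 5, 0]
Closure =
  [0, 3, 5, 9]
  [5, 0, 10, 6]
  [3, 2, 0, 8]
  [8, 7, 5, 0]

This is the Floyd-Warshall all-pairs shortest-path computation. For each intermediate vertex k = 0, 1, …, 3, update dist[i][j] ← min(dist[i][j], dist[i][k] + dist[k][j]). The final matrix gives, for each (i, j), the minimum total weight of any directed path from i to j (possibly empty when i = j).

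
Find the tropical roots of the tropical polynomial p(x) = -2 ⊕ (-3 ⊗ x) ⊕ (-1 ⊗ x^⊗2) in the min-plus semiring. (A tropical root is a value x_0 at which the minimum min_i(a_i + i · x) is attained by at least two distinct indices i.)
Roots: {-2, 1}

Each tropical root is a break point of the lower envelope of the lines y = a_i + i · x (there are 3 lines, with slopes 0, 1, ..., 2). Only the lines that attain the minimum somewhere contribute to roots; other lines are dominated. Here the surviving (envelope) indices are i = 2, i = 1, i = 0.
Intersections between consecutive envelope lines give the roots: for adjacent envelope indices i < j the intersection is x = (a_i − a_j) / (j − i). Reading off the sorted break points: {-2, 1}.
Verification: at each break x_0, at least two indices attain the minimum of min_i(a_i + i · x_0).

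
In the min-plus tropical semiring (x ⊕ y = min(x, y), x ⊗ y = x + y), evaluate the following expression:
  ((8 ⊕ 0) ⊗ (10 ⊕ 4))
((8 ⊕ 0) ⊗ (10 ⊕ 4)) = 4

Expand innermost to outermost. Recall ⊕ takes the minimum of its arguments and ⊗ takes their sum. Working out the expression ((8 ⊕ 0) ⊗ (10 ⊕ 4)) gives 4.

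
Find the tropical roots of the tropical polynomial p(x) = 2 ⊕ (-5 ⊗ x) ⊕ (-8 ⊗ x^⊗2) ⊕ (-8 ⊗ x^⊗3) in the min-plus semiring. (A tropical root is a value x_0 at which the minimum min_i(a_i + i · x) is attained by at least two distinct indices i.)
Roots: {0, 3, 7}

Each tropical root is a break point of the lower envelope of the lines y = a_i + i · x (there are 4 lines, with slopes 0, 1, ..., 3). Only the lines that attain the minimum somewhere contribute to roots; other lines are dominated. Here the surviving (envelope) indices are i = 3, i = 2, i = 1, i = 0.
Intersections between consecutive envelope lines give the roots: for adjacent envelope indices i < j the intersection is x = (a_i − a_j) / (j − i). Reading off the sorted break points: {0, 3, 7}.
Verification: at each break x_0, at least two indices attain the minimum of min_i(a_i + i · x_0).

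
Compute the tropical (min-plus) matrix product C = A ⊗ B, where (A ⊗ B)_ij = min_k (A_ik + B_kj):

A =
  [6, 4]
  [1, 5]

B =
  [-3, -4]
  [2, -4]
A ⊗ B =
  [3, 0]
  [-2, -3]

Apply the min-plus product entry-by-entry:
  C[0][0] = min over k of (A[0][0] + B[0][0] = 6 + -3 = 3, A[0][1] + B[1][0] = 4 + 2 = 6) = 3 (attained at k = 0)
  C[0][1] = min over k of (A[0][0] + B[0][1] = 6 + -4 = 2, A[0][1] + B[1][1] = 4 + -4 = 0) = 0 (attained at k = 1)
  C[1][0] = min over k of (A[1][0] + B[0][0] = 1 + -3 = -2, A[1][1] + B[1][0] = 5 + 2 = 7) = -2 (attained at k = 0)
  C[1][1] = min over k of (A[1][0] + B[0][1] = 1 + -4 = -3, A[1][1] + B[1][1] = 5 + -4 = 1) = -3 (attained at k = 0)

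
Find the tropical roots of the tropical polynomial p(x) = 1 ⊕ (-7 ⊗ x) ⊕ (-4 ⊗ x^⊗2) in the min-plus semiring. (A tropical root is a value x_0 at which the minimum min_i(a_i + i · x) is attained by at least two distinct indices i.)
Roots: {-3, 8}

Each tropical root is a break point of the lower envelope of the lines y = a_i + i · x (there are 3 lines, with slopes 0, 1, ..., 2). Only the lines that attain the minimum somewhere contribute to roots; other lines are dominated. Here the surviving (envelope) indices are i = 2, i = 1, i = 0.
Intersections between consecutive envelope lines give the roots: for adjacent envelope indices i < j the intersection is x = (a_i − a_j) / (j − i). Reading off the sorted break points: {-3, 8}.
Verification: at each break x_0, at least two indices attain the minimum of min_i(a_i + i · x_0).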